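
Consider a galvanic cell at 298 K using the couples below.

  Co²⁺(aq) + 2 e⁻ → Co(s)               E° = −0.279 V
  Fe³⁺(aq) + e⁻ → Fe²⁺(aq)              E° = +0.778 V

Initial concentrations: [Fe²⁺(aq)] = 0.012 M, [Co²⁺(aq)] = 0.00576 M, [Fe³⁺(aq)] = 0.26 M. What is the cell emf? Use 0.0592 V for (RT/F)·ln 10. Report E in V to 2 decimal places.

Since E°(Fe³⁺/Fe²⁺) > E°(Co²⁺/Co), Fe³⁺/Fe²⁺ serves as the cathode.
E°cell = +0.778 − (−0.279) = +1.057 V, with n = 2 electrons transferred.
For the overall reaction 2 Fe³⁺(aq) + Co(s) → 2 Fe²⁺(aq) + Co²⁺(aq), Q = ([Fe²⁺(aq)]^2·[Co²⁺(aq)]) / [Fe³⁺(aq)]^2 = 1.23×10^−5, giving log Q = −4.911.
By the Nernst equation, E = +1.057 − (0.0592/2)·(−4.911) = +1.20 V.

+1.20 V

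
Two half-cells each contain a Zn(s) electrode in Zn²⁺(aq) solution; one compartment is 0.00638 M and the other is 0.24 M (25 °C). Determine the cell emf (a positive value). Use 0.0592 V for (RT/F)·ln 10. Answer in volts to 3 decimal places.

For a concentration cell E°cell = 0, since both electrodes use the same couple.
The compartment with the higher Zn²⁺(aq) concentration (0.24 M) acts as the cathode; ions are reduced there and produced at the dilute (0.00638 M) anode.
With n = 2, Ecell = −(0.0592/2)·log([dilute]/[conc]) = −(0.0592/2)·log(0.00638/0.24) = +0.047 V.

0.047 V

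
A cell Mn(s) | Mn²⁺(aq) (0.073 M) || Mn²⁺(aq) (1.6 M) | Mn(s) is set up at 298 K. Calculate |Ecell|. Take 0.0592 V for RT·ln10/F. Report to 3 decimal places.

For a concentration cell E°cell = 0, since both electrodes use the same couple.
The compartment with the higher Mn²⁺(aq) concentration (1.6 M) acts as the cathode; ions are reduced there and produced at the dilute (0.073 M) anode.
With n = 2, Ecell = −(0.0592/2)·log([dilute]/[conc]) = −(0.0592/2)·log(0.073/1.6) = +0.040 V.

0.040 V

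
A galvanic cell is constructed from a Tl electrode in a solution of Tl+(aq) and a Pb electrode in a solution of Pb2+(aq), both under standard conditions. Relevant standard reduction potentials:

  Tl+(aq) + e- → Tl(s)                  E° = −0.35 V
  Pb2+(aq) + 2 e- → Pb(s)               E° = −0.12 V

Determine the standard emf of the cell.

The Pb²⁺/Pb couple has the higher E°, so Pb ion is reduced (cathode) and Tl is oxidized (anode).
E°cell = E°(cathode) − E°(anode) = −0.12 − (−0.35) = +0.23 V.

+0.23 V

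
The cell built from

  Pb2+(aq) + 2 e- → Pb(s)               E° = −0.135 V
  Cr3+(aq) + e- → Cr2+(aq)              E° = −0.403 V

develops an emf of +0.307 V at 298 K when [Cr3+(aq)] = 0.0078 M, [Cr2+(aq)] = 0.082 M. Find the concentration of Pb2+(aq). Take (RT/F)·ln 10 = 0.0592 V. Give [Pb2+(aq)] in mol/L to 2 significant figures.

Pb²⁺/Pb is the cathode (higher E°); E°cell = −0.135 − (−0.403) = +0.268 V with n = 2.
From the Nernst equation, log Q = n(E° − E)/0.0592 = 2·(+0.268 − (+0.307))/0.0592 = −1.318.
For Pb2+(aq) + 2 Cr2+(aq) → Pb(s) + 2 Cr3+(aq), the reaction quotient is Q = [Cr3+(aq)]^2 / ([Pb2+(aq)]·[Cr2+(aq)]^2).
Solving for the unknown gives log [Pb2+(aq)] = −0.725, so [Pb2+(aq)] ≈ 0.19 M.

0.19 M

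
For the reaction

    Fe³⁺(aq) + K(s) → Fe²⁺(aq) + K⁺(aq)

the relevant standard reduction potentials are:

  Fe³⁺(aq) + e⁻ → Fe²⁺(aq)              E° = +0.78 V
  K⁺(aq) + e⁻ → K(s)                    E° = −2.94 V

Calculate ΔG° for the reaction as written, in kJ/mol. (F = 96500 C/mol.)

In the reaction as written Fe³⁺(aq) is reduced, so the Fe³⁺/Fe²⁺ couple is the cathode and K⁺/K is the anode.
E°cell = +0.78 − (−2.94) = +3.72 V; balancing electrons gives n = 1.
ΔG° = −nFE°cell = −(1)(96500)(+3.72) J/mol = −359 kJ/mol.

−359 kJ/mol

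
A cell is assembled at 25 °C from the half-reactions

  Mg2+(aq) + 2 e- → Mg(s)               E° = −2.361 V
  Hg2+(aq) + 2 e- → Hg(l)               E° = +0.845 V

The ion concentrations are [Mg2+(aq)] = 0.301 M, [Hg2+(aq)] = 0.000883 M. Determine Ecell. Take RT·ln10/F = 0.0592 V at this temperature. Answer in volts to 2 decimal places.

+3.13 V

Since E°(Hg²⁺/Hg) > E°(Mg²⁺/Mg), Hg²⁺/Hg serves as the cathode.
E°cell = E°cat − E°an = +0.845 − (−2.361) = +3.206 V; n = 2.
For the overall reaction Hg2+(aq) + Mg(s) → Hg(l) + Mg2+(aq), Q = [Mg2+(aq)] / [Hg2+(aq)] = 341, giving log Q = 2.533.
By the Nernst equation, E = +3.206 − (0.0592/2)·(2.533) = +3.13 V.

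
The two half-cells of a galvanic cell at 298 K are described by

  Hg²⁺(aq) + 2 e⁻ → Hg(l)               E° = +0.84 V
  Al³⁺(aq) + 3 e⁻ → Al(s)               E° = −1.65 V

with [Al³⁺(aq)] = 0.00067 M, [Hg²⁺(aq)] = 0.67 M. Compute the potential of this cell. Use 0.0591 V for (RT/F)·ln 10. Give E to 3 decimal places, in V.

+2.547 V

Hg²⁺/Hg is reduced (cathode, E° = +0.84 V) and Al³⁺/Al is oxidized (anode).
E°cell = +0.84 − (−1.65) = +2.49 V, with n = 6 electrons transferred.
For the overall reaction 3 Hg²⁺(aq) + 2 Al(s) → 3 Hg(l) + 2 Al³⁺(aq), Q = [Al³⁺(aq)]^2 / [Hg²⁺(aq)]^3 = 1.49×10^−6, giving log Q = −5.826.
E = E° − (0.0591/n)·log Q = +2.49 − (0.0591/6)(−5.826) = +2.547 V.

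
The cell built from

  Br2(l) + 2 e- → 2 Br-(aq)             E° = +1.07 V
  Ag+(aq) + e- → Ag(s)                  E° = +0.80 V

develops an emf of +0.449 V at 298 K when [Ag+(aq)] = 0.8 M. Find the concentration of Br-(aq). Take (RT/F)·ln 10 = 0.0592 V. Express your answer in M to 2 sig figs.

0.0012 M

The Br₂/Br⁻ couple has the larger reduction potential, so it is the cathode: E°cell = +1.07 − (+0.80) = +0.27 V and n = 2.
From the Nernst equation, log Q = n(E° − E)/0.0592 = 2·(+0.27 − (+0.449))/0.0592 = −6.047.
Balancing electrons gives Br2(l) + 2 Ag(s) → 2 Br-(aq) + 2 Ag+(aq); thus Q = [Br-(aq)]^2·[Ag+(aq)]^2.
Substituting the known concentrations and solving, log [Br-(aq)] = −2.927 and [Br-(aq)] = 0.0012 M.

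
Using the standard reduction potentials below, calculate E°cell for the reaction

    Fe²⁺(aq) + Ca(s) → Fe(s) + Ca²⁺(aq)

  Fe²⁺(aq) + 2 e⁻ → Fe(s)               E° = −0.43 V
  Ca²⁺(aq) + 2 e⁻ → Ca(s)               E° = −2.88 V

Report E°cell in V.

In the reaction as written, Fe²⁺(aq) is reduced (cathode) and Ca²⁺(aq) is produced by oxidation at the anode.
E°cell = E°(cathode) − E°(anode) = −0.43 − (−2.88) = +2.45 V.

+2.45 V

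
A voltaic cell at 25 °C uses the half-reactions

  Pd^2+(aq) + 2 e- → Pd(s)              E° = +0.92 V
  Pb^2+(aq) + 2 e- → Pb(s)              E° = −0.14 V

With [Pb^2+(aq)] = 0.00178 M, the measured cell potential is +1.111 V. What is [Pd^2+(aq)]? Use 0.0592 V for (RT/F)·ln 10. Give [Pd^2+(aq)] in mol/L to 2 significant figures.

0.094 M

Pd²⁺/Pd is the cathode (higher E°); E°cell = +0.92 − (−0.14) = +1.06 V with n = 2.
Rearranging E = E° − (0.0592/n)·log Q gives log Q = 2(+1.06 − (+1.111))/0.0592 = −1.723.
For Pd^2+(aq) + Pb(s) → Pd(s) + Pb^2+(aq), the reaction quotient is Q = [Pb^2+(aq)] / [Pd^2+(aq)].
Substituting the known concentrations and solving, log [Pd^2+(aq)] = −1.027 and [Pd^2+(aq)] = 0.094 M.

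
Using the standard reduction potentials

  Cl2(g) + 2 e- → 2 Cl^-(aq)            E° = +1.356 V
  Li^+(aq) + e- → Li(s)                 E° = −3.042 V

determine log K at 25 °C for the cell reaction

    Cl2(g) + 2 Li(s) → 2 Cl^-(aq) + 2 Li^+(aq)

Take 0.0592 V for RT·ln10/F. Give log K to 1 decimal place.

The Cl₂/Cl⁻ couple is reduced (cathode); E°cell = +1.356 − (−3.042) = +4.398 V with n = 2.
At equilibrium E = 0, so log K = nE°cell / 0.0592 = (2)(+4.398) / 0.0592 = 148.6.

log K = 148.6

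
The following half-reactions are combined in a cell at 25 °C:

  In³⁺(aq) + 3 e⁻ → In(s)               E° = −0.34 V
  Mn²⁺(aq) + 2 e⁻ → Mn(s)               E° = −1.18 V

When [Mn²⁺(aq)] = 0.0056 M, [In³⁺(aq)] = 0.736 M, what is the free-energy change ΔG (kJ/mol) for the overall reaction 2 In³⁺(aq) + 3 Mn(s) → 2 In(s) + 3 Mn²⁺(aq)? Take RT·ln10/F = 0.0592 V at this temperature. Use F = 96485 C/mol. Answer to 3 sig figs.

−523 kJ/mol

With In³⁺/In reduced at the cathode, E°cell = −0.34 − (−1.18) = +0.84 V and n = 6.
The reaction quotient is [Mn²⁺(aq)]^3 / [In³⁺(aq)]^2 = 3.24×10^−7; by Nernst, E = +0.84 − (0.0592/6)(−6.489) = +0.9040 V.
Finally ΔG = −nFE = −(6)(96485 C/mol)(+0.9040 V) = −523 kJ/mol.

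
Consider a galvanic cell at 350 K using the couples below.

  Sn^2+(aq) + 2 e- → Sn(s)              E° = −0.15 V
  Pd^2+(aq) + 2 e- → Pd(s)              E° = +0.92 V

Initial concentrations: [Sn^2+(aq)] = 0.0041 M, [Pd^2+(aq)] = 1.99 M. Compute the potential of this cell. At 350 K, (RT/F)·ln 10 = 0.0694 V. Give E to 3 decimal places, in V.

+1.163 V

Pd²⁺/Pd is reduced (cathode, E° = +0.92 V) and Sn²⁺/Sn is oxidized (anode).
E°cell = E°cat − E°an = +0.92 − (−0.15) = +1.07 V; n = 2.
For the overall reaction Pd^2+(aq) + Sn(s) → Pd(s) + Sn^2+(aq), Q = [Sn^2+(aq)] / [Pd^2+(aq)] = 0.00206, giving log Q = −2.686.
E = E° − (0.0694/n)·log Q = +1.07 − (0.0694/2)(−2.686) = +1.163 V.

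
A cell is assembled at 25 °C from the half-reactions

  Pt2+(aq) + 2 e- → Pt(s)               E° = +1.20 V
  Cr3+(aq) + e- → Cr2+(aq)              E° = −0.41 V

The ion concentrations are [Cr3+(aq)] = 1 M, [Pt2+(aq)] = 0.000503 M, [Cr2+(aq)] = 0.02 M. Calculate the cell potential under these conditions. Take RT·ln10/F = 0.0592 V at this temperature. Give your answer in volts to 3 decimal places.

Since E°(Pt²⁺/Pt) > E°(Cr³⁺/Cr²⁺), Pt²⁺/Pt serves as the cathode.
E°cell = +1.20 − (−0.41) = +1.61 V, with n = 2 electrons transferred.
For the overall reaction Pt2+(aq) + 2 Cr2+(aq) → Pt(s) + 2 Cr3+(aq), Q = [Cr3+(aq)]^2 / ([Pt2+(aq)]·[Cr2+(aq)]^2) = 4.97×10^6, giving log Q = 6.696.
By the Nernst equation, E = +1.61 − (0.0592/2)·(6.696) = +1.412 V.

+1.412 V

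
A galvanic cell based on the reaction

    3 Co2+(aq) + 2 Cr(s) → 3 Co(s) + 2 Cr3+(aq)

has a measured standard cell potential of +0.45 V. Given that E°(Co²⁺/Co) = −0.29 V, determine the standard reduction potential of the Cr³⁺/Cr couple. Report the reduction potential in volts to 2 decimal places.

In the reaction as written the Co²⁺/Co couple is reduced (cathode) and Cr³⁺/Cr is oxidized (anode), so E°cell = E°(Co²⁺/Co) − E°(Cr³⁺/Cr).
E°(Cr³⁺/Cr) = E°(cathode) − E°cell = −0.29 − (+0.45) = −0.74 V.

−0.74 V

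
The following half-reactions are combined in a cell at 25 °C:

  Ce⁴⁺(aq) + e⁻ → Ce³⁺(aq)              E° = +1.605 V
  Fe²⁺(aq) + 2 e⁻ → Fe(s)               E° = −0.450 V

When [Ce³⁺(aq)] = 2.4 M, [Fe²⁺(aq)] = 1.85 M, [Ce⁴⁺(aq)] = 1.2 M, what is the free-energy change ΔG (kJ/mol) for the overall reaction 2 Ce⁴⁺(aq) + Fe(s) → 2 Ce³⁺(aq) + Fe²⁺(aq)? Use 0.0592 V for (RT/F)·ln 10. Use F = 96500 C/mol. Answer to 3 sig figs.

The standard cell potential is +1.605 − (−0.450) = +2.055 V, with n = 2 electrons in the balanced equation.
Here Q = ([Ce³⁺(aq)]^2·[Fe²⁺(aq)]) / [Ce⁴⁺(aq)]^2 = 7.4 (log Q = 0.869), giving E = +2.055 − (0.0592/2)·(0.869) = +2.0293 V.
Then ΔG = −nFE = −2 × 96500 × +2.0293 J/mol = −392 kJ/mol.

−392 kJ/mol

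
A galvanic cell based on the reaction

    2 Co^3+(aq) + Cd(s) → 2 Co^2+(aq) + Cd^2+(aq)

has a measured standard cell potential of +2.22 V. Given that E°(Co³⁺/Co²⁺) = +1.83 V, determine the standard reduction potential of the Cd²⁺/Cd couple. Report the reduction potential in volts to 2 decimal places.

In the reaction as written the Co³⁺/Co²⁺ couple is reduced (cathode) and Cd²⁺/Cd is oxidized (anode), so E°cell = E°(Co³⁺/Co²⁺) − E°(Cd²⁺/Cd).
E°(Cd²⁺/Cd) = E°(cathode) − E°cell = +1.83 − (+2.22) = −0.39 V.

−0.39 V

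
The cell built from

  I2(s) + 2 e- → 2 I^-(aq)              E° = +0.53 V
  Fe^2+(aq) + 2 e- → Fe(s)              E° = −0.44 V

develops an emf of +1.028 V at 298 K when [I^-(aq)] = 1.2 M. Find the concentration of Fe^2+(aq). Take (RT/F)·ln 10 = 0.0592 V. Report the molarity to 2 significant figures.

0.0076 M

I₂/I⁻ is the cathode (higher E°); E°cell = +0.53 − (−0.44) = +0.97 V with n = 2.
Since E = E° − (0.0592/n)·log Q, log Q = n(E° − E)/0.0592 = −1.959.
For I2(s) + Fe(s) → 2 I^-(aq) + Fe^2+(aq), the reaction quotient is Q = [I^-(aq)]^2·[Fe^2+(aq)].
Isolating [Fe^2+(aq)] in Q = 10^{−1.959} yields log [Fe^2+(aq)] = −2.117, i.e. 0.0076 M.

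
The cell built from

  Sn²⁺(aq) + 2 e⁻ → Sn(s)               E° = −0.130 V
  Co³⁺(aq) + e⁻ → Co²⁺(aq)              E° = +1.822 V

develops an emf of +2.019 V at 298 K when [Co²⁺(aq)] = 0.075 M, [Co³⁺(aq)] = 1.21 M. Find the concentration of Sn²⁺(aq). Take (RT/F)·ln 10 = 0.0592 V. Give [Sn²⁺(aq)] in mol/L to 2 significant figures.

1.4 M

With Co³⁺/Co²⁺ at the cathode and Sn²⁺/Sn at the anode, E°cell = +1.822 − (−0.130) = +1.952 V (n = 2).
Since E = E° − (0.0592/n)·log Q, log Q = n(E° − E)/0.0592 = −2.264.
The balanced reaction is 2 Co³⁺(aq) + Sn(s) → 2 Co²⁺(aq) + Sn²⁺(aq), so Q = ([Co²⁺(aq)]^2·[Sn²⁺(aq)]) / [Co³⁺(aq)]^2.
Solving for the unknown gives log [Sn²⁺(aq)] = 0.151, so [Sn²⁺(aq)] ≈ 1.4 M.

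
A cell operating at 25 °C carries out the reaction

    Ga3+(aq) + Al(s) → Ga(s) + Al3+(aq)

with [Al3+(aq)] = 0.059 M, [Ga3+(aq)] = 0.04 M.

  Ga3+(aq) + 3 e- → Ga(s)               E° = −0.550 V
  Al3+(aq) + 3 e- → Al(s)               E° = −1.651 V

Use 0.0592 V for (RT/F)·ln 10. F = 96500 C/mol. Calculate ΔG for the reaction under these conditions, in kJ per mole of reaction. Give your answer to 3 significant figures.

−318 kJ/mol

E°cell = −0.550 − (−1.651) = +1.101 V; the balanced reaction transfers n = 3 electrons.
Q = [Al3+(aq)] / [Ga3+(aq)] = 1.47, so log Q = 0.169 and E = +1.101 − (0.0592/3)(0.169) = +1.0977 V.
ΔG = −nFE = −(3)(96500)(+1.0977) J/mol = −318 kJ/mol.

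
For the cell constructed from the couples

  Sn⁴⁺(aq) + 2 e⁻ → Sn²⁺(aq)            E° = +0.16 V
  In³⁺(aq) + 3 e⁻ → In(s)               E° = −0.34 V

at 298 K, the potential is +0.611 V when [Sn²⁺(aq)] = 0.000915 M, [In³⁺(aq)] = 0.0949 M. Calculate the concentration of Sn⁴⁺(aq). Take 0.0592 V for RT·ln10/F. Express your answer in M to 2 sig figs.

The Sn⁴⁺/Sn²⁺ couple has the larger reduction potential, so it is the cathode: E°cell = +0.16 − (−0.34) = +0.50 V and n = 6.
Rearranging E = E° − (0.0592/n)·log Q gives log Q = 6(+0.50 − (+0.611))/0.0592 = −11.250.
Balancing electrons gives 3 Sn⁴⁺(aq) + 2 In(s) → 3 Sn²⁺(aq) + 2 In³⁺(aq); thus Q = ([Sn²⁺(aq)]^3·[In³⁺(aq)]^2) / [Sn⁴⁺(aq)]^3.
Solving for the unknown gives log [Sn⁴⁺(aq)] = 0.030, so [Sn⁴⁺(aq)] ≈ 1.1 M.

1.1 M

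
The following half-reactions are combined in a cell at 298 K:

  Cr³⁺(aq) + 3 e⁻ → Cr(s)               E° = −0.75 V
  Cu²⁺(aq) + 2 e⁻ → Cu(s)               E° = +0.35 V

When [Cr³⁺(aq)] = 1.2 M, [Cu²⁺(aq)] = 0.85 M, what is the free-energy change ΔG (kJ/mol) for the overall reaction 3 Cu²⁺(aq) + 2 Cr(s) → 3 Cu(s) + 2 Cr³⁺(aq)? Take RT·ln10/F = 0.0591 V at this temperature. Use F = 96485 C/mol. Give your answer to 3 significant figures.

−635 kJ/mol

The standard cell potential is +0.35 − (−0.75) = +1.10 V, with n = 6 electrons in the balanced equation.
Q = [Cr³⁺(aq)]^2 / [Cu²⁺(aq)]^3 = 2.34, so log Q = 0.370 and E = +1.10 − (0.0591/6)(0.370) = +1.0964 V.
Finally ΔG = −nFE = −(6)(96485 C/mol)(+1.0964 V) = −635 kJ/mol.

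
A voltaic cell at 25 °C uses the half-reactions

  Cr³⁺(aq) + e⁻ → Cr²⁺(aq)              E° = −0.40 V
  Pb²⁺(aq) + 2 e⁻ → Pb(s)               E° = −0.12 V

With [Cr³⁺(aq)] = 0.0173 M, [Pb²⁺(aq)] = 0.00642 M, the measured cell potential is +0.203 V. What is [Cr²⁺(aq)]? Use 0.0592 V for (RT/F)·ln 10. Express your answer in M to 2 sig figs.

0.011 M

The Pb²⁺/Pb couple has the larger reduction potential, so it is the cathode: E°cell = −0.12 − (−0.40) = +0.28 V and n = 2.
Rearranging E = E° − (0.0592/n)·log Q gives log Q = 2(+0.28 − (+0.203))/0.0592 = 2.601.
For Pb²⁺(aq) + 2 Cr²⁺(aq) → Pb(s) + 2 Cr³⁺(aq), the reaction quotient is Q = [Cr³⁺(aq)]^2 / ([Pb²⁺(aq)]·[Cr²⁺(aq)]^2).
Solving for the unknown gives log [Cr²⁺(aq)] = −1.966, so [Cr²⁺(aq)] ≈ 0.011 M.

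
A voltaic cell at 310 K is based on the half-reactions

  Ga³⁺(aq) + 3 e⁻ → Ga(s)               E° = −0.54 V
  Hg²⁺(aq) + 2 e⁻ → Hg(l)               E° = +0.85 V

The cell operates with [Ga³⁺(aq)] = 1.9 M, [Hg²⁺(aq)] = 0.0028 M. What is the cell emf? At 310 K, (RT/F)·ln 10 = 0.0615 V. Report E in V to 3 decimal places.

+1.306 V

The Hg²⁺/Hg couple has the more positive E°, so it is the cathode; Ga³⁺/Ga is the anode.
E°cell = +0.85 − (−0.54) = +1.39 V, with n = 6 electrons transferred.
Balancing gives 3 Hg²⁺(aq) + 2 Ga(s) → 3 Hg(l) + 2 Ga³⁺(aq); hence Q = [Ga³⁺(aq)]^2 / [Hg²⁺(aq)]^3 = 1.64×10^8 (log Q = 8.216).
E = E° − (0.0615/n)·log Q = +1.39 − (0.0615/6)(8.216) = +1.306 V.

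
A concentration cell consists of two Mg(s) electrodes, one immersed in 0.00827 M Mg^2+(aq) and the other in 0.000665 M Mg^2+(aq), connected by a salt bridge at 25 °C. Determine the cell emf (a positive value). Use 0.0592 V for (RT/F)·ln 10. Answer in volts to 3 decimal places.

For a concentration cell E°cell = 0, since both electrodes use the same couple.
The compartment with the higher Mg^2+(aq) concentration (0.00827 M) acts as the cathode; ions are reduced there and produced at the dilute (0.000665 M) anode.
With n = 2, Ecell = −(0.0592/2)·log([dilute]/[conc]) = −(0.0592/2)·log(0.000665/0.00827) = +0.032 V.

0.032 V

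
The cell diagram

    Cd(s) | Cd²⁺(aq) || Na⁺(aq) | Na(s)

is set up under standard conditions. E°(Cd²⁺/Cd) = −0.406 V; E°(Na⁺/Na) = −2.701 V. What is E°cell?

−2.295 V

By convention the left-hand electrode in cell notation is the anode (oxidation) and the right-hand electrode is the cathode (reduction).
E°cell = E°(right) − E°(left) = −2.701 − (−0.406) = −2.295 V.
The negative sign shows that, as written, the cell would require an external voltage to drive the reaction.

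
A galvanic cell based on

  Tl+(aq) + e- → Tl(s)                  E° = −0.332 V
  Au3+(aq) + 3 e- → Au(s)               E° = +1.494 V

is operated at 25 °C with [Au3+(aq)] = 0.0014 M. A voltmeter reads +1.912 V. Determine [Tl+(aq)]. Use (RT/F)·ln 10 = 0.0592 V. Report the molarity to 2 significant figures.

0.0039 M

Au³⁺/Au is the cathode (higher E°); E°cell = +1.494 − (−0.332) = +1.826 V with n = 3.
Since E = E° − (0.0592/n)·log Q, log Q = n(E° − E)/0.0592 = −4.358.
The balanced reaction is Au3+(aq) + 3 Tl(s) → Au(s) + 3 Tl+(aq), so Q = [Tl+(aq)]^3 / [Au3+(aq)].
Solving for the unknown gives log [Tl+(aq)] = −2.404, so [Tl+(aq)] ≈ 0.0039 M.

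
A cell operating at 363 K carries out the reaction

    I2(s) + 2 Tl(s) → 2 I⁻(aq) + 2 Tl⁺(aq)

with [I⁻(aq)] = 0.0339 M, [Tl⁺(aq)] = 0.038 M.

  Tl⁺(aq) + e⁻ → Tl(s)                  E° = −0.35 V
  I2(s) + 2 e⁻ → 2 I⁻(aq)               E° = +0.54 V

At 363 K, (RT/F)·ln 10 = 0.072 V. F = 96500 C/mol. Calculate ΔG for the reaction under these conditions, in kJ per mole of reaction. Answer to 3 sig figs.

−212 kJ/mol

The standard cell potential is +0.54 − (−0.35) = +0.89 V, with n = 2 electrons in the balanced equation.
Here Q = [I⁻(aq)]^2·[Tl⁺(aq)]^2 = 1.66×10^−6 (log Q = −5.780), giving E = +0.89 − (0.072/2)·(−5.780) = +1.0981 V.
Then ΔG = −nFE = −2 × 96500 × +1.0981 J/mol = −212 kJ/mol.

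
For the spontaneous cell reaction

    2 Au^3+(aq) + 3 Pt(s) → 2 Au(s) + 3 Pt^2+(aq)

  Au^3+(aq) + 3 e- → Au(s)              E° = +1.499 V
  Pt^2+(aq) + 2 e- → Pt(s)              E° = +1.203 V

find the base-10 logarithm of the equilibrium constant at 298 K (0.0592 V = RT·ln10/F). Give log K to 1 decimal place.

The Au³⁺/Au couple is reduced (cathode); E°cell = +1.499 − (+1.203) = +0.296 V with n = 6.
At equilibrium E = 0, so log K = nE°cell / 0.0592 = (6)(+0.296) / 0.0592 = 30.0.

log K = 30.0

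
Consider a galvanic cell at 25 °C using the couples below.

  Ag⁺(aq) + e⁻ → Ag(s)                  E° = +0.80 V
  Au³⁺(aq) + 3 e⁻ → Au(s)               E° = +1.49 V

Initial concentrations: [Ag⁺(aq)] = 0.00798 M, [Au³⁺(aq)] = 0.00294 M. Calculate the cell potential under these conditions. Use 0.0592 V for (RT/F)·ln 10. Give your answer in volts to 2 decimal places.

Au³⁺/Au is reduced (cathode, E° = +1.49 V) and Ag⁺/Ag is oxidized (anode).
E°cell = E°cat − E°an = +1.49 − (+0.80) = +0.69 V; n = 3.
Balancing gives Au³⁺(aq) + 3 Ag(s) → Au(s) + 3 Ag⁺(aq); hence Q = [Ag⁺(aq)]^3 / [Au³⁺(aq)] = 0.000173 (log Q = −3.762).
Applying E = E° − (RT ln10/nF)·log Q gives +0.69 − (0.0592/3)(−3.762) = +0.76 V.

+0.76 V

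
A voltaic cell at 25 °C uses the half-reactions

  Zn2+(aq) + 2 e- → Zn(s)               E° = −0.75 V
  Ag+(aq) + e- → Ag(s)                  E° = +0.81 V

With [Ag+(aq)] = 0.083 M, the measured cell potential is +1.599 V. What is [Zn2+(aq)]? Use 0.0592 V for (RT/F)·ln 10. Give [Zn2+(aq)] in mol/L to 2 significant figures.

Ag⁺/Ag is the cathode (higher E°); E°cell = +0.81 − (−0.75) = +1.56 V with n = 2.
Since E = E° − (0.0592/n)·log Q, log Q = n(E° − E)/0.0592 = −1.318.
Balancing electrons gives 2 Ag+(aq) + Zn(s) → 2 Ag(s) + Zn2+(aq); thus Q = [Zn2+(aq)] / [Ag+(aq)]^2.
Isolating [Zn2+(aq)] in Q = 10^{−1.318} yields log [Zn2+(aq)] = −3.480, i.e. 0.00033 M.

0.00033 M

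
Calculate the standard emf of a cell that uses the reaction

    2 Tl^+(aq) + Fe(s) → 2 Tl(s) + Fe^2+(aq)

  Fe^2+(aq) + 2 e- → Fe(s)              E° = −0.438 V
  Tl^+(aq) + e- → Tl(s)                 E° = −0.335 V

Tl^+(aq) gains electrons, so the Tl⁺/Tl couple is the cathode; the Fe²⁺/Fe couple is the anode.
E°cell = E°(cathode) − E°(anode) = −0.335 − (−0.438) = +0.103 V.

+0.103 V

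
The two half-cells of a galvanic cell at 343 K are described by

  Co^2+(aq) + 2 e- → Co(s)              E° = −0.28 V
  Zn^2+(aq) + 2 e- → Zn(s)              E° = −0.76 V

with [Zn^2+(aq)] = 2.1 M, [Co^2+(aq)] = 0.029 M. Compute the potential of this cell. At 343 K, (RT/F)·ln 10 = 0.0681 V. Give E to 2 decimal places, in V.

The Co²⁺/Co couple has the more positive E°, so it is the cathode; Zn²⁺/Zn is the anode.
The standard potential is −0.28 − (−0.76) = +0.48 V and the balanced reaction transfers n = 2 electrons.
The balanced reaction is Co^2+(aq) + Zn(s) → Co(s) + Zn^2+(aq), so Q = [Zn^2+(aq)] / [Co^2+(aq)] = 72.4 and log Q = 1.860.
Applying E = E° − (RT ln10/nF)·log Q gives +0.48 − (0.0681/2)(1.860) = +0.42 V.

+0.42 V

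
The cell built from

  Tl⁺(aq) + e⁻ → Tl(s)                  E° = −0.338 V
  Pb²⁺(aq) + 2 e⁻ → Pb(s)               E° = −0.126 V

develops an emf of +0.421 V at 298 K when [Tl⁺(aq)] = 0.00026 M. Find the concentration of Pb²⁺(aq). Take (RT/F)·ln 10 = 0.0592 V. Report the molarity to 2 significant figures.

0.78 M

Pb²⁺/Pb is the cathode (higher E°); E°cell = −0.126 − (−0.338) = +0.212 V with n = 2.
Rearranging E = E° − (0.0592/n)·log Q gives log Q = 2(+0.212 − (+0.421))/0.0592 = −7.061.
The balanced reaction is Pb²⁺(aq) + 2 Tl(s) → Pb(s) + 2 Tl⁺(aq), so Q = [Tl⁺(aq)]^2 / [Pb²⁺(aq)].
Solving for the unknown gives log [Pb²⁺(aq)] = −0.109, so [Pb²⁺(aq)] ≈ 0.78 M.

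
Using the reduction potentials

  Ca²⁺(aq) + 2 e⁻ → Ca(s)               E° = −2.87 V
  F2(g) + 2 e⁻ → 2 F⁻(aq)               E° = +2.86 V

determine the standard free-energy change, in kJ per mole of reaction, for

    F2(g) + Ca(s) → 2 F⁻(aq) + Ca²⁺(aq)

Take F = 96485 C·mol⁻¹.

−1106 kJ/mol

In the reaction as written F2(g) is reduced, so the F₂/F⁻ couple is the cathode and Ca²⁺/Ca is the anode.
E°cell = +2.86 − (−2.87) = +5.73 V; balancing electrons gives n = 2.
ΔG° = −nFE°cell = −(2)(96485)(+5.73) J/mol = −1106 kJ/mol.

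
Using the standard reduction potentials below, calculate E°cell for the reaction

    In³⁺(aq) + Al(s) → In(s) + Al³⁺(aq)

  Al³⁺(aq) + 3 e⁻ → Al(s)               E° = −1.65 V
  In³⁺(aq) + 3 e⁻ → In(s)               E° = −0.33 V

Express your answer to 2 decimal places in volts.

In³⁺(aq) gains electrons, so the In³⁺/In couple is the cathode; the Al³⁺/Al couple is the anode.
E°cell = E°(cathode) − E°(anode) = −0.33 − (−1.65) = +1.32 V.
The positive value indicates the reaction is spontaneous as written.

+1.32 V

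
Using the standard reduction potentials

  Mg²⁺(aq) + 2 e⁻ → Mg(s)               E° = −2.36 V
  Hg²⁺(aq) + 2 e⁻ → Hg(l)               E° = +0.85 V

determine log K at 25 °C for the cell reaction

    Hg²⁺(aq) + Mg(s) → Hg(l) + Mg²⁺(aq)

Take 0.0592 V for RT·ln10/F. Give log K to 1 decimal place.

log K = 108.4

The Hg²⁺/Hg couple is reduced (cathode); E°cell = +0.85 − (−2.36) = +3.21 V with n = 2.
At equilibrium E = 0, so log K = nE°cell / 0.0592 = (2)(+3.21) / 0.0592 = 108.4.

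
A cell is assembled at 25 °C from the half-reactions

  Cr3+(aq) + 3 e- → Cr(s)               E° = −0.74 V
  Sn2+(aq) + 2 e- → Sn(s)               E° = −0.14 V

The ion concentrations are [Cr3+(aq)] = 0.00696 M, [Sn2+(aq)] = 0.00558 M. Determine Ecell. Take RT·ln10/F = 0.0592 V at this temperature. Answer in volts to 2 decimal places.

+0.58 V

Sn²⁺/Sn is reduced (cathode, E° = −0.14 V) and Cr³⁺/Cr is oxidized (anode).
E°cell = −0.14 − (−0.74) = +0.60 V, with n = 6 electrons transferred.
The balanced reaction is 3 Sn2+(aq) + 2 Cr(s) → 3 Sn(s) + 2 Cr3+(aq), so Q = [Cr3+(aq)]^2 / [Sn2+(aq)]^3 = 279 and log Q = 2.445.
By the Nernst equation, E = +0.60 − (0.0592/6)·(2.445) = +0.58 V.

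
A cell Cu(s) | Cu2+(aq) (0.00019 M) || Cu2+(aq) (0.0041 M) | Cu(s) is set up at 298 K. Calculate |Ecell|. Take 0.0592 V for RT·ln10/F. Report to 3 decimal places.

0.039 V

For a concentration cell E°cell = 0, since both electrodes use the same couple.
The compartment with the higher Cu2+(aq) concentration (0.0041 M) acts as the cathode; ions are reduced there and produced at the dilute (0.00019 M) anode.
With n = 2, Ecell = −(0.0592/2)·log([dilute]/[conc]) = −(0.0592/2)·log(0.00019/0.0041) = +0.039 V.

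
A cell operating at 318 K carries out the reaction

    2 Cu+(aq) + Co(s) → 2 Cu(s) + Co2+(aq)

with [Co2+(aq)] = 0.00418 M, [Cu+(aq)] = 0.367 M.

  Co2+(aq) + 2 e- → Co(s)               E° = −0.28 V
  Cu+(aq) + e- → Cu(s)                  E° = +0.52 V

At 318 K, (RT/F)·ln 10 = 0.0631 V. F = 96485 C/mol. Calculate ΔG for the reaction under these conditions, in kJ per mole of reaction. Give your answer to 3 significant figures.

With Cu⁺/Cu reduced at the cathode, E°cell = +0.52 − (−0.28) = +0.80 V and n = 2.
Q = [Co2+(aq)] / [Cu+(aq)]^2 = 0.031, so log Q = −1.508 and E = +0.80 − (0.0631/2)(−1.508) = +0.8476 V.
Finally ΔG = −nFE = −(2)(96485 C/mol)(+0.8476 V) = −164 kJ/mol.

−164 kJ/mol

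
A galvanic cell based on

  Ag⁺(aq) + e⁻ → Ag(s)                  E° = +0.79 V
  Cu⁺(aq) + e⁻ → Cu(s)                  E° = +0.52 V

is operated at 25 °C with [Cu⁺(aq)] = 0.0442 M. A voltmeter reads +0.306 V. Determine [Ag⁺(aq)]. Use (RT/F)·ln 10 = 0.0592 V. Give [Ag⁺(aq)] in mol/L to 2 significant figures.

0.18 M

The Ag⁺/Ag couple has the larger reduction potential, so it is the cathode: E°cell = +0.79 − (+0.52) = +0.27 V and n = 1.
Since E = E° − (0.0592/n)·log Q, log Q = n(E° − E)/0.0592 = −0.608.
The balanced reaction is Ag⁺(aq) + Cu(s) → Ag(s) + Cu⁺(aq), so Q = [Cu⁺(aq)] / [Ag⁺(aq)].
Isolating [Ag⁺(aq)] in Q = 10^{−0.608} yields log [Ag⁺(aq)] = −0.747, i.e. 0.18 M.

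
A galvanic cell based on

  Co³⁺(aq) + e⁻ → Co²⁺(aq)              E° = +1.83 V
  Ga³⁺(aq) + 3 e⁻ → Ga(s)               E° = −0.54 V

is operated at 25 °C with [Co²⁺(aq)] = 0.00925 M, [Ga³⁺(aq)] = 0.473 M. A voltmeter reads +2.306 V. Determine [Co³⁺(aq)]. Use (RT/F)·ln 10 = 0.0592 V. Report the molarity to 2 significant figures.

The Co³⁺/Co²⁺ couple has the larger reduction potential, so it is the cathode: E°cell = +1.83 − (−0.54) = +2.37 V and n = 3.
Rearranging E = E° − (0.0592/n)·log Q gives log Q = 3(+2.37 − (+2.306))/0.0592 = 3.243.
The balanced reaction is 3 Co³⁺(aq) + Ga(s) → 3 Co²⁺(aq) + Ga³⁺(aq), so Q = ([Co²⁺(aq)]^3·[Ga³⁺(aq)]) / [Co³⁺(aq)]^3.
Substituting the known concentrations and solving, log [Co³⁺(aq)] = −3.223 and [Co³⁺(aq)] = 0.00060 M.

0.00060 M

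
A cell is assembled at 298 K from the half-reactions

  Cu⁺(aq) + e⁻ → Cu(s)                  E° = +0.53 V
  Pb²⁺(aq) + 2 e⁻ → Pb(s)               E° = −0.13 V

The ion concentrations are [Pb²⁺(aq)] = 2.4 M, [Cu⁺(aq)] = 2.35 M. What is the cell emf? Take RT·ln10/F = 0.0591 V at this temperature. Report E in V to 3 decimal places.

+0.671 V

Since E°(Cu⁺/Cu) > E°(Pb²⁺/Pb), Cu⁺/Cu serves as the cathode.
E°cell = E°cat − E°an = +0.53 − (−0.13) = +0.66 V; n = 2.
The balanced reaction is 2 Cu⁺(aq) + Pb(s) → 2 Cu(s) + Pb²⁺(aq), so Q = [Pb²⁺(aq)] / [Cu⁺(aq)]^2 = 0.435 and log Q = −0.362.
E = E° − (0.0591/n)·log Q = +0.66 − (0.0591/2)(−0.362) = +0.671 V.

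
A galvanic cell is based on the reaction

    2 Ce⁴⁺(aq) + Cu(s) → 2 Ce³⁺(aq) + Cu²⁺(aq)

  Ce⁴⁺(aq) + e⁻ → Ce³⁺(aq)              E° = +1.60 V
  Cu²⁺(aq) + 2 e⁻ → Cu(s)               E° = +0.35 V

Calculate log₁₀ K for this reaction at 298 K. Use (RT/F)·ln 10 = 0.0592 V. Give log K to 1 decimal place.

log K = 42.2

The Ce⁴⁺/Ce³⁺ couple is reduced (cathode); E°cell = +1.60 − (+0.35) = +1.25 V with n = 2.
At equilibrium E = 0, so log K = nE°cell / 0.0592 = (2)(+1.25) / 0.0592 = 42.2.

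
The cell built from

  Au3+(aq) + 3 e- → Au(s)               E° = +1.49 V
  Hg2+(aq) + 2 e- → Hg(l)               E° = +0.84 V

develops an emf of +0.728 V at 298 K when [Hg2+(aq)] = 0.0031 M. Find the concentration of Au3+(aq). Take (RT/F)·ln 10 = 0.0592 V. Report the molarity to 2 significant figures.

Au³⁺/Au is the cathode (higher E°); E°cell = +1.49 − (+0.84) = +0.65 V with n = 6.
From the Nernst equation, log Q = n(E° − E)/0.0592 = 6·(+0.65 − (+0.728))/0.0592 = −7.905.
The balanced reaction is 2 Au3+(aq) + 3 Hg(l) → 2 Au(s) + 3 Hg2+(aq), so Q = [Hg2+(aq)]^3 / [Au3+(aq)]^2.
Solving for the unknown gives log [Au3+(aq)] = 0.190, so [Au3+(aq)] ≈ 1.5 M.

1.5 M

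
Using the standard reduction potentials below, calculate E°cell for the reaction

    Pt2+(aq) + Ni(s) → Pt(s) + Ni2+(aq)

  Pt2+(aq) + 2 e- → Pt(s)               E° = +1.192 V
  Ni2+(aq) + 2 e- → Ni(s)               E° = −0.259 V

Pt2+(aq) gains electrons, so the Pt²⁺/Pt couple is the cathode; the Ni²⁺/Ni couple is the anode.
E°cell = E°(cathode) − E°(anode) = +1.192 − (−0.259) = +1.451 V.

+1.451 V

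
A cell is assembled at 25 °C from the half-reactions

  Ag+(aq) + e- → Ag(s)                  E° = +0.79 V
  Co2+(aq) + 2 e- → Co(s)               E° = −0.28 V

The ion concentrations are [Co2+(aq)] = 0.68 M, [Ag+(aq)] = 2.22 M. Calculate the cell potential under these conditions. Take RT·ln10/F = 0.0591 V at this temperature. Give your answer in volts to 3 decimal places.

+1.095 V

The Ag⁺/Ag couple has the more positive E°, so it is the cathode; Co²⁺/Co is the anode.
E°cell = E°cat − E°an = +0.79 − (−0.28) = +1.07 V; n = 2.
The balanced reaction is 2 Ag+(aq) + Co(s) → 2 Ag(s) + Co2+(aq), so Q = [Co2+(aq)] / [Ag+(aq)]^2 = 0.138 and log Q = −0.860.
Applying E = E° − (RT ln10/nF)·log Q gives +1.07 − (0.0591/2)(−0.860) = +1.095 V.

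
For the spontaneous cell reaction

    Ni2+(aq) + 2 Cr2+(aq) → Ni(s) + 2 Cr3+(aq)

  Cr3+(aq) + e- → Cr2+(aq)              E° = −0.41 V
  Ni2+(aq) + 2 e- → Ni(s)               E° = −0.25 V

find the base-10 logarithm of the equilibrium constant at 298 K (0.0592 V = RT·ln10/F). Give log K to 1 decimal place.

log K = 5.4

The Ni²⁺/Ni couple is reduced (cathode); E°cell = −0.25 − (−0.41) = +0.16 V with n = 2.
At equilibrium E = 0, so log K = nE°cell / 0.0592 = (2)(+0.16) / 0.0592 = 5.4.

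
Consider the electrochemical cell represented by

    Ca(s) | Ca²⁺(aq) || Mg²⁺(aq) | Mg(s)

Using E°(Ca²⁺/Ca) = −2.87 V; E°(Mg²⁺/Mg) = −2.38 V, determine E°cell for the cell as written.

By convention the left-hand electrode in cell notation is the anode (oxidation) and the right-hand electrode is the cathode (reduction).
E°cell = E°(right) − E°(left) = −2.38 − (−2.87) = +0.49 V.

+0.49 V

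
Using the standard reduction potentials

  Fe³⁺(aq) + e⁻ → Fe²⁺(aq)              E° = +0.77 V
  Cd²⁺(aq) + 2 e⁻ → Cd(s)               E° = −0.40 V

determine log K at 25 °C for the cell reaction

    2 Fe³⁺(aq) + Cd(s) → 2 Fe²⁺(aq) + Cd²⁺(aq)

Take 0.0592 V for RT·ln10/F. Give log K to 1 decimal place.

The Fe³⁺/Fe²⁺ couple is reduced (cathode); E°cell = +0.77 − (−0.40) = +1.17 V with n = 2.
At equilibrium E = 0, so log K = nE°cell / 0.0592 = (2)(+1.17) / 0.0592 = 39.5.

log K = 39.5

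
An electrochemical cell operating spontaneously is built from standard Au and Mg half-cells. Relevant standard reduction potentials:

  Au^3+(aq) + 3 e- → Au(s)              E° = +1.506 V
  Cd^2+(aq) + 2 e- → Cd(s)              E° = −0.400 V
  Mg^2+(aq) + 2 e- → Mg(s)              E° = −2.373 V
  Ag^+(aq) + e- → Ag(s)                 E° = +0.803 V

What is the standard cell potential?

+3.879 V

The Au³⁺/Au couple has the higher E°, so Au ion is reduced (cathode) and Mg is oxidized (anode).
E°cell = E°(cathode) − E°(anode) = +1.506 − (−2.373) = +3.879 V.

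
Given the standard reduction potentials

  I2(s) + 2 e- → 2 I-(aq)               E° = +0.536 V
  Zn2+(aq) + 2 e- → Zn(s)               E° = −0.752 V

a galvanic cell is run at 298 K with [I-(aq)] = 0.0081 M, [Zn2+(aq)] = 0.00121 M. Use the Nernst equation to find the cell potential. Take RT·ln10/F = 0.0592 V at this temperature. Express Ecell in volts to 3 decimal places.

+1.498 V

I₂/I⁻ is reduced (cathode, E° = +0.536 V) and Zn²⁺/Zn is oxidized (anode).
The standard potential is +0.536 − (−0.752) = +1.288 V and the balanced reaction transfers n = 2 electrons.
The balanced reaction is I2(s) + Zn(s) → 2 I-(aq) + Zn2+(aq), so Q = [I-(aq)]^2·[Zn2+(aq)] = 7.94×10^−8 and log Q = −7.100.
Applying E = E° − (RT ln10/nF)·log Q gives +1.288 − (0.0592/2)(−7.100) = +1.498 V.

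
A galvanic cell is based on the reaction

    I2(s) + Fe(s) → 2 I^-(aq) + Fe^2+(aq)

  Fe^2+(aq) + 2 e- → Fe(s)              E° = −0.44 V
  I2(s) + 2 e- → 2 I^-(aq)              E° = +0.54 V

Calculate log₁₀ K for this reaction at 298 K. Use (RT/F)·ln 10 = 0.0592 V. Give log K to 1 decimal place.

The I₂/I⁻ couple is reduced (cathode); E°cell = +0.54 − (−0.44) = +0.98 V with n = 2.
At equilibrium E = 0, so log K = nE°cell / 0.0592 = (2)(+0.98) / 0.0592 = 33.1.

log K = 33.1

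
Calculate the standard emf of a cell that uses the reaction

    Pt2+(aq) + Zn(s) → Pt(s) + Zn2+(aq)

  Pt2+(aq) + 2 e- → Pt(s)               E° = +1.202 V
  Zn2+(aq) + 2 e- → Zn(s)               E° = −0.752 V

In the reaction as written, Pt2+(aq) is reduced (cathode) and Zn2+(aq) is produced by oxidation at the anode.
E°cell = E°(cathode) − E°(anode) = +1.202 − (−0.752) = +1.954 V.
The positive value indicates the reaction is spontaneous as written.

+1.954 V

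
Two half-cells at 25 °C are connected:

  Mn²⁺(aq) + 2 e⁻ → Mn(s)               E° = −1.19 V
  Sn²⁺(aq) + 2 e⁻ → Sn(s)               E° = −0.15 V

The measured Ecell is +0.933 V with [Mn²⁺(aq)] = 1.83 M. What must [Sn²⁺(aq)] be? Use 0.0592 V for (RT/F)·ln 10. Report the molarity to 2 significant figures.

0.00044 M

The Sn²⁺/Sn couple has the larger reduction potential, so it is the cathode: E°cell = −0.15 − (−1.19) = +1.04 V and n = 2.
Rearranging E = E° − (0.0592/n)·log Q gives log Q = 2(+1.04 − (+0.933))/0.0592 = 3.615.
The balanced reaction is Sn²⁺(aq) + Mn(s) → Sn(s) + Mn²⁺(aq), so Q = [Mn²⁺(aq)] / [Sn²⁺(aq)].
Substituting the known concentrations and solving, log [Sn²⁺(aq)] = −3.353 and [Sn²⁺(aq)] = 0.00044 M.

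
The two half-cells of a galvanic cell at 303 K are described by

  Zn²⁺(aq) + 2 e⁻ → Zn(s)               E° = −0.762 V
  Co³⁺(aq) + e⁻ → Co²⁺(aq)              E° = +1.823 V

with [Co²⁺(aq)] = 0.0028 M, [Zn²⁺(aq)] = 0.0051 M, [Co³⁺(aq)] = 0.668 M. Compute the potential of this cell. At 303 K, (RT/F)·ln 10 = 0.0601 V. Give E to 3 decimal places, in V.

Co³⁺/Co²⁺ is reduced (cathode, E° = +1.823 V) and Zn²⁺/Zn is oxidized (anode).
The standard potential is +1.823 − (−0.762) = +2.585 V and the balanced reaction transfers n = 2 electrons.
The balanced reaction is 2 Co³⁺(aq) + Zn(s) → 2 Co²⁺(aq) + Zn²⁺(aq), so Q = ([Co²⁺(aq)]^2·[Zn²⁺(aq)]) / [Co³⁺(aq)]^2 = 8.96×10^−8 and log Q = −7.048.
E = E° − (0.0601/n)·log Q = +2.585 − (0.0601/2)(−7.048) = +2.797 V.

+2.797 V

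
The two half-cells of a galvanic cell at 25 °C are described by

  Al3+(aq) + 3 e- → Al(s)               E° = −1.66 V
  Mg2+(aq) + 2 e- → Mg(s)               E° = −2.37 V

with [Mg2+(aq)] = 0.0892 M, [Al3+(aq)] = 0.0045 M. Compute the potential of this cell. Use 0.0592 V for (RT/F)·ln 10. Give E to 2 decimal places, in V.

Since E°(Al³⁺/Al) > E°(Mg²⁺/Mg), Al³⁺/Al serves as the cathode.
E°cell = E°cat − E°an = −1.66 − (−2.37) = +0.71 V; n = 6.
The balanced reaction is 2 Al3+(aq) + 3 Mg(s) → 2 Al(s) + 3 Mg2+(aq), so Q = [Mg2+(aq)]^3 / [Al3+(aq)]^2 = 35 and log Q = 1.545.
E = E° − (0.0592/n)·log Q = +0.71 − (0.0592/6)(1.545) = +0.69 V.

+0.69 V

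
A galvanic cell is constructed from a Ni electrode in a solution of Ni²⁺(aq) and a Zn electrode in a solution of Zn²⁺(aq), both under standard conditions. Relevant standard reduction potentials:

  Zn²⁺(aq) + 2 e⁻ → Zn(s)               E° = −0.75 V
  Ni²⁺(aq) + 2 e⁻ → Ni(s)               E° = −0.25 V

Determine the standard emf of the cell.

Of the two couples in this cell, the one with the more positive reduction potential is reduced at the cathode: here that is Ni²⁺/Ni (−0.25 V); Zn²⁺/Zn (−0.75 V) is the anode.
E°cell = E°(cathode) − E°(anode) = −0.25 − (−0.75) = +0.50 V.

+0.50 V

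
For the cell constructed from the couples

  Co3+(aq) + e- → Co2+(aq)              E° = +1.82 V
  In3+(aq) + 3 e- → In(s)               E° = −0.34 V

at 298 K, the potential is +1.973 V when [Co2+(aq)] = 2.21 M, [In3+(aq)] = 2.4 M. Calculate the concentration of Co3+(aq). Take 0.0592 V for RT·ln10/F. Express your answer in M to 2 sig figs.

0.0021 M

With Co³⁺/Co²⁺ at the cathode and In³⁺/In at the anode, E°cell = +1.82 − (−0.34) = +2.16 V (n = 3).
From the Nernst equation, log Q = n(E° − E)/0.0592 = 3·(+2.16 − (+1.973))/0.0592 = 9.476.
For 3 Co3+(aq) + In(s) → 3 Co2+(aq) + In3+(aq), the reaction quotient is Q = ([Co2+(aq)]^3·[In3+(aq)]) / [Co3+(aq)]^3.
Isolating [Co3+(aq)] in Q = 10^{9.476} yields log [Co3+(aq)] = −2.688, i.e. 0.0021 M.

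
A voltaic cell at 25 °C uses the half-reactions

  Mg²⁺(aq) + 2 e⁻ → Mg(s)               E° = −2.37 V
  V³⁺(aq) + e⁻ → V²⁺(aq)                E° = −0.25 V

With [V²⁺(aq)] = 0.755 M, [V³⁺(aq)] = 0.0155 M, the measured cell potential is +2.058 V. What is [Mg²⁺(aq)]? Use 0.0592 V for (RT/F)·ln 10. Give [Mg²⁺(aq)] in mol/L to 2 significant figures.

0.052 M

V³⁺/V²⁺ is the cathode (higher E°); E°cell = −0.25 − (−2.37) = +2.12 V with n = 2.
Since E = E° − (0.0592/n)·log Q, log Q = n(E° − E)/0.0592 = 2.095.
Balancing electrons gives 2 V³⁺(aq) + Mg(s) → 2 V²⁺(aq) + Mg²⁺(aq); thus Q = ([V²⁺(aq)]^2·[Mg²⁺(aq)]) / [V³⁺(aq)]^2.
Substituting the known concentrations and solving, log [Mg²⁺(aq)] = −1.280 and [Mg²⁺(aq)] = 0.052 M.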